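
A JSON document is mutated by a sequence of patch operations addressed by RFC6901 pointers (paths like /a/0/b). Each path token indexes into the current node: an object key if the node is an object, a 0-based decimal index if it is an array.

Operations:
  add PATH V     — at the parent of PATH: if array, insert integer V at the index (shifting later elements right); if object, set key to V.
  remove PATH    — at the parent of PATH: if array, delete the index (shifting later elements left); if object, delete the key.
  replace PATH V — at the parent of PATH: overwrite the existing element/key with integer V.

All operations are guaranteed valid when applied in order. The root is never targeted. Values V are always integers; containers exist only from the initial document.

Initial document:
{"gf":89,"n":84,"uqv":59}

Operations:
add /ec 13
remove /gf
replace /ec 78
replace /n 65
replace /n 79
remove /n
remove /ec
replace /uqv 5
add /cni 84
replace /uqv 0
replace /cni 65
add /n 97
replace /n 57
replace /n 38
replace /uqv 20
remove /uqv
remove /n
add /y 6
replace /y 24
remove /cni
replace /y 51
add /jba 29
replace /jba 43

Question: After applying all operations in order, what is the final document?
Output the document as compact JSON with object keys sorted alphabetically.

After op 1 (add /ec 13): {"ec":13,"gf":89,"n":84,"uqv":59}
After op 2 (remove /gf): {"ec":13,"n":84,"uqv":59}
After op 3 (replace /ec 78): {"ec":78,"n":84,"uqv":59}
After op 4 (replace /n 65): {"ec":78,"n":65,"uqv":59}
After op 5 (replace /n 79): {"ec":78,"n":79,"uqv":59}
After op 6 (remove /n): {"ec":78,"uqv":59}
After op 7 (remove /ec): {"uqv":59}
After op 8 (replace /uqv 5): {"uqv":5}
After op 9 (add /cni 84): {"cni":84,"uqv":5}
After op 10 (replace /uqv 0): {"cni":84,"uqv":0}
After op 11 (replace /cni 65): {"cni":65,"uqv":0}
After op 12 (add /n 97): {"cni":65,"n":97,"uqv":0}
After op 13 (replace /n 57): {"cni":65,"n":57,"uqv":0}
After op 14 (replace /n 38): {"cni":65,"n":38,"uqv":0}
After op 15 (replace /uqv 20): {"cni":65,"n":38,"uqv":20}
After op 16 (remove /uqv): {"cni":65,"n":38}
After op 17 (remove /n): {"cni":65}
After op 18 (add /y 6): {"cni":65,"y":6}
After op 19 (replace /y 24): {"cni":65,"y":24}
After op 20 (remove /cni): {"y":24}
After op 21 (replace /y 51): {"y":51}
After op 22 (add /jba 29): {"jba":29,"y":51}
After op 23 (replace /jba 43): {"jba":43,"y":51}

Answer: {"jba":43,"y":51}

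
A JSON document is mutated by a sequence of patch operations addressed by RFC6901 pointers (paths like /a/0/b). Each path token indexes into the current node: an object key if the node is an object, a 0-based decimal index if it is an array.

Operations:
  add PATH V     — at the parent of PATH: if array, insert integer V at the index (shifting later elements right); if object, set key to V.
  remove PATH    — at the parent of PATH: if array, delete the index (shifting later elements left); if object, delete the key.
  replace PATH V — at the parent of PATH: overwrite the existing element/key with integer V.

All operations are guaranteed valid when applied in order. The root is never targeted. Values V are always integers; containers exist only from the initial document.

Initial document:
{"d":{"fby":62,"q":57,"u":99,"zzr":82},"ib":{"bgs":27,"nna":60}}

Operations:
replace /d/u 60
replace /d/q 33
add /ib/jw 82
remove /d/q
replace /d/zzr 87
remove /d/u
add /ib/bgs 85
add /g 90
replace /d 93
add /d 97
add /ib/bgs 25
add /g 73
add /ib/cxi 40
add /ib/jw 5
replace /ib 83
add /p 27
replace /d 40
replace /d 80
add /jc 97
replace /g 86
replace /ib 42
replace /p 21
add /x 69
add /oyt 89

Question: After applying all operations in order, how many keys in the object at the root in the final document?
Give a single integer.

After op 1 (replace /d/u 60): {"d":{"fby":62,"q":57,"u":60,"zzr":82},"ib":{"bgs":27,"nna":60}}
After op 2 (replace /d/q 33): {"d":{"fby":62,"q":33,"u":60,"zzr":82},"ib":{"bgs":27,"nna":60}}
After op 3 (add /ib/jw 82): {"d":{"fby":62,"q":33,"u":60,"zzr":82},"ib":{"bgs":27,"jw":82,"nna":60}}
After op 4 (remove /d/q): {"d":{"fby":62,"u":60,"zzr":82},"ib":{"bgs":27,"jw":82,"nna":60}}
After op 5 (replace /d/zzr 87): {"d":{"fby":62,"u":60,"zzr":87},"ib":{"bgs":27,"jw":82,"nna":60}}
After op 6 (remove /d/u): {"d":{"fby":62,"zzr":87},"ib":{"bgs":27,"jw":82,"nna":60}}
After op 7 (add /ib/bgs 85): {"d":{"fby":62,"zzr":87},"ib":{"bgs":85,"jw":82,"nna":60}}
After op 8 (add /g 90): {"d":{"fby":62,"zzr":87},"g":90,"ib":{"bgs":85,"jw":82,"nna":60}}
After op 9 (replace /d 93): {"d":93,"g":90,"ib":{"bgs":85,"jw":82,"nna":60}}
After op 10 (add /d 97): {"d":97,"g":90,"ib":{"bgs":85,"jw":82,"nna":60}}
After op 11 (add /ib/bgs 25): {"d":97,"g":90,"ib":{"bgs":25,"jw":82,"nna":60}}
After op 12 (add /g 73): {"d":97,"g":73,"ib":{"bgs":25,"jw":82,"nna":60}}
After op 13 (add /ib/cxi 40): {"d":97,"g":73,"ib":{"bgs":25,"cxi":40,"jw":82,"nna":60}}
After op 14 (add /ib/jw 5): {"d":97,"g":73,"ib":{"bgs":25,"cxi":40,"jw":5,"nna":60}}
After op 15 (replace /ib 83): {"d":97,"g":73,"ib":83}
After op 16 (add /p 27): {"d":97,"g":73,"ib":83,"p":27}
After op 17 (replace /d 40): {"d":40,"g":73,"ib":83,"p":27}
After op 18 (replace /d 80): {"d":80,"g":73,"ib":83,"p":27}
After op 19 (add /jc 97): {"d":80,"g":73,"ib":83,"jc":97,"p":27}
After op 20 (replace /g 86): {"d":80,"g":86,"ib":83,"jc":97,"p":27}
After op 21 (replace /ib 42): {"d":80,"g":86,"ib":42,"jc":97,"p":27}
After op 22 (replace /p 21): {"d":80,"g":86,"ib":42,"jc":97,"p":21}
After op 23 (add /x 69): {"d":80,"g":86,"ib":42,"jc":97,"p":21,"x":69}
After op 24 (add /oyt 89): {"d":80,"g":86,"ib":42,"jc":97,"oyt":89,"p":21,"x":69}
Size at the root: 7

Answer: 7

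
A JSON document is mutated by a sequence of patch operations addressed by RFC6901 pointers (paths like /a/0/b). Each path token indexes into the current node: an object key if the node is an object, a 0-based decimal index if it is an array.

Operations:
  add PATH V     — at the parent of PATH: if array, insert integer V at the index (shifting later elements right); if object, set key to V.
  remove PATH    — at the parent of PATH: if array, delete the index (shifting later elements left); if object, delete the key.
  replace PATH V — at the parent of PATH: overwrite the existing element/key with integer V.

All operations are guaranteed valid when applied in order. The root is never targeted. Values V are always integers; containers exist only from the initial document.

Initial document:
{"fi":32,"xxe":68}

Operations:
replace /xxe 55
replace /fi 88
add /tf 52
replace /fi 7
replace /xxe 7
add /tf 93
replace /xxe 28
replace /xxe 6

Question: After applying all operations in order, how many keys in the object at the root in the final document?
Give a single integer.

After op 1 (replace /xxe 55): {"fi":32,"xxe":55}
After op 2 (replace /fi 88): {"fi":88,"xxe":55}
After op 3 (add /tf 52): {"fi":88,"tf":52,"xxe":55}
After op 4 (replace /fi 7): {"fi":7,"tf":52,"xxe":55}
After op 5 (replace /xxe 7): {"fi":7,"tf":52,"xxe":7}
After op 6 (add /tf 93): {"fi":7,"tf":93,"xxe":7}
After op 7 (replace /xxe 28): {"fi":7,"tf":93,"xxe":28}
After op 8 (replace /xxe 6): {"fi":7,"tf":93,"xxe":6}
Size at the root: 3

Answer: 3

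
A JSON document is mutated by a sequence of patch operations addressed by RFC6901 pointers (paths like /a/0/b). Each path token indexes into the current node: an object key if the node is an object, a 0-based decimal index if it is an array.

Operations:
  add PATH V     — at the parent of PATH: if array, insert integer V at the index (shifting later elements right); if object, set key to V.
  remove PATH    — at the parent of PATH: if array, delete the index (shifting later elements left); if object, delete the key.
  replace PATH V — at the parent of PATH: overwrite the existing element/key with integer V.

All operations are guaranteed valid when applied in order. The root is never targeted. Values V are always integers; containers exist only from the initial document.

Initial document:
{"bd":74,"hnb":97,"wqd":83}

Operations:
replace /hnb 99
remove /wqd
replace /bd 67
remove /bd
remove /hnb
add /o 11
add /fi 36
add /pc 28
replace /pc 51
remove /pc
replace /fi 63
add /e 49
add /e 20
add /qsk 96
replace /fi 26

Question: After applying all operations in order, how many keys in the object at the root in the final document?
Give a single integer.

After op 1 (replace /hnb 99): {"bd":74,"hnb":99,"wqd":83}
After op 2 (remove /wqd): {"bd":74,"hnb":99}
After op 3 (replace /bd 67): {"bd":67,"hnb":99}
After op 4 (remove /bd): {"hnb":99}
After op 5 (remove /hnb): {}
After op 6 (add /o 11): {"o":11}
After op 7 (add /fi 36): {"fi":36,"o":11}
After op 8 (add /pc 28): {"fi":36,"o":11,"pc":28}
After op 9 (replace /pc 51): {"fi":36,"o":11,"pc":51}
After op 10 (remove /pc): {"fi":36,"o":11}
After op 11 (replace /fi 63): {"fi":63,"o":11}
After op 12 (add /e 49): {"e":49,"fi":63,"o":11}
After op 13 (add /e 20): {"e":20,"fi":63,"o":11}
After op 14 (add /qsk 96): {"e":20,"fi":63,"o":11,"qsk":96}
After op 15 (replace /fi 26): {"e":20,"fi":26,"o":11,"qsk":96}
Size at the root: 4

Answer: 4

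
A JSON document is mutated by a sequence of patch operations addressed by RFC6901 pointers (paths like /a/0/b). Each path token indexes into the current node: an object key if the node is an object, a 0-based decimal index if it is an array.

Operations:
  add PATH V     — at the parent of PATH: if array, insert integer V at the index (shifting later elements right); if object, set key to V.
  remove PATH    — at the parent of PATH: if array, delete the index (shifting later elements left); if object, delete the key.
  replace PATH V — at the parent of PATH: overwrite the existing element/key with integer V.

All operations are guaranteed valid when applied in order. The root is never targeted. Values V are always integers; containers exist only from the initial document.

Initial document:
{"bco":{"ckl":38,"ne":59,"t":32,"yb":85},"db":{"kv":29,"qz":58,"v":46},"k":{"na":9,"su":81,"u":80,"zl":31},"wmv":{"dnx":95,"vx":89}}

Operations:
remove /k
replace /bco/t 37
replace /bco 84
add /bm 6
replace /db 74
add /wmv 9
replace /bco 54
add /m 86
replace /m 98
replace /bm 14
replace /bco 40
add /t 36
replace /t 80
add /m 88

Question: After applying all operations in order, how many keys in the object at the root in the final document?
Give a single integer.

After op 1 (remove /k): {"bco":{"ckl":38,"ne":59,"t":32,"yb":85},"db":{"kv":29,"qz":58,"v":46},"wmv":{"dnx":95,"vx":89}}
After op 2 (replace /bco/t 37): {"bco":{"ckl":38,"ne":59,"t":37,"yb":85},"db":{"kv":29,"qz":58,"v":46},"wmv":{"dnx":95,"vx":89}}
After op 3 (replace /bco 84): {"bco":84,"db":{"kv":29,"qz":58,"v":46},"wmv":{"dnx":95,"vx":89}}
After op 4 (add /bm 6): {"bco":84,"bm":6,"db":{"kv":29,"qz":58,"v":46},"wmv":{"dnx":95,"vx":89}}
After op 5 (replace /db 74): {"bco":84,"bm":6,"db":74,"wmv":{"dnx":95,"vx":89}}
After op 6 (add /wmv 9): {"bco":84,"bm":6,"db":74,"wmv":9}
After op 7 (replace /bco 54): {"bco":54,"bm":6,"db":74,"wmv":9}
After op 8 (add /m 86): {"bco":54,"bm":6,"db":74,"m":86,"wmv":9}
After op 9 (replace /m 98): {"bco":54,"bm":6,"db":74,"m":98,"wmv":9}
After op 10 (replace /bm 14): {"bco":54,"bm":14,"db":74,"m":98,"wmv":9}
After op 11 (replace /bco 40): {"bco":40,"bm":14,"db":74,"m":98,"wmv":9}
After op 12 (add /t 36): {"bco":40,"bm":14,"db":74,"m":98,"t":36,"wmv":9}
After op 13 (replace /t 80): {"bco":40,"bm":14,"db":74,"m":98,"t":80,"wmv":9}
After op 14 (add /m 88): {"bco":40,"bm":14,"db":74,"m":88,"t":80,"wmv":9}
Size at the root: 6

Answer: 6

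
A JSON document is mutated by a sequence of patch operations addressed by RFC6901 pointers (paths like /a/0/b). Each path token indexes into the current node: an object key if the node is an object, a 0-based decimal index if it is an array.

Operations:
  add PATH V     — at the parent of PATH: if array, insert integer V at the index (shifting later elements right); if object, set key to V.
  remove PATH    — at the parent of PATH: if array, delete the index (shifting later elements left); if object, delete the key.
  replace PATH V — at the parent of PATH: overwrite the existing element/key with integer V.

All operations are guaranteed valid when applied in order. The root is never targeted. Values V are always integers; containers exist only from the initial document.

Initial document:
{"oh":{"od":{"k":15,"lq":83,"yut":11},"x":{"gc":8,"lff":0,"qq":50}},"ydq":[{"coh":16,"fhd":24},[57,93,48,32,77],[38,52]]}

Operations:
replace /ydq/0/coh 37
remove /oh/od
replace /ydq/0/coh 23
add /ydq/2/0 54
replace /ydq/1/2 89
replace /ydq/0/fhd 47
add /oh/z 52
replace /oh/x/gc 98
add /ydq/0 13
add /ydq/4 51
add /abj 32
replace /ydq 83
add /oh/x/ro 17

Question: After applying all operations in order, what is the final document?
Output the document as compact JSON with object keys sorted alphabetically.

Answer: {"abj":32,"oh":{"x":{"gc":98,"lff":0,"qq":50,"ro":17},"z":52},"ydq":83}

Derivation:
After op 1 (replace /ydq/0/coh 37): {"oh":{"od":{"k":15,"lq":83,"yut":11},"x":{"gc":8,"lff":0,"qq":50}},"ydq":[{"coh":37,"fhd":24},[57,93,48,32,77],[38,52]]}
After op 2 (remove /oh/od): {"oh":{"x":{"gc":8,"lff":0,"qq":50}},"ydq":[{"coh":37,"fhd":24},[57,93,48,32,77],[38,52]]}
After op 3 (replace /ydq/0/coh 23): {"oh":{"x":{"gc":8,"lff":0,"qq":50}},"ydq":[{"coh":23,"fhd":24},[57,93,48,32,77],[38,52]]}
After op 4 (add /ydq/2/0 54): {"oh":{"x":{"gc":8,"lff":0,"qq":50}},"ydq":[{"coh":23,"fhd":24},[57,93,48,32,77],[54,38,52]]}
After op 5 (replace /ydq/1/2 89): {"oh":{"x":{"gc":8,"lff":0,"qq":50}},"ydq":[{"coh":23,"fhd":24},[57,93,89,32,77],[54,38,52]]}
After op 6 (replace /ydq/0/fhd 47): {"oh":{"x":{"gc":8,"lff":0,"qq":50}},"ydq":[{"coh":23,"fhd":47},[57,93,89,32,77],[54,38,52]]}
After op 7 (add /oh/z 52): {"oh":{"x":{"gc":8,"lff":0,"qq":50},"z":52},"ydq":[{"coh":23,"fhd":47},[57,93,89,32,77],[54,38,52]]}
After op 8 (replace /oh/x/gc 98): {"oh":{"x":{"gc":98,"lff":0,"qq":50},"z":52},"ydq":[{"coh":23,"fhd":47},[57,93,89,32,77],[54,38,52]]}
After op 9 (add /ydq/0 13): {"oh":{"x":{"gc":98,"lff":0,"qq":50},"z":52},"ydq":[13,{"coh":23,"fhd":47},[57,93,89,32,77],[54,38,52]]}
After op 10 (add /ydq/4 51): {"oh":{"x":{"gc":98,"lff":0,"qq":50},"z":52},"ydq":[13,{"coh":23,"fhd":47},[57,93,89,32,77],[54,38,52],51]}
After op 11 (add /abj 32): {"abj":32,"oh":{"x":{"gc":98,"lff":0,"qq":50},"z":52},"ydq":[13,{"coh":23,"fhd":47},[57,93,89,32,77],[54,38,52],51]}
After op 12 (replace /ydq 83): {"abj":32,"oh":{"x":{"gc":98,"lff":0,"qq":50},"z":52},"ydq":83}
After op 13 (add /oh/x/ro 17): {"abj":32,"oh":{"x":{"gc":98,"lff":0,"qq":50,"ro":17},"z":52},"ydq":83}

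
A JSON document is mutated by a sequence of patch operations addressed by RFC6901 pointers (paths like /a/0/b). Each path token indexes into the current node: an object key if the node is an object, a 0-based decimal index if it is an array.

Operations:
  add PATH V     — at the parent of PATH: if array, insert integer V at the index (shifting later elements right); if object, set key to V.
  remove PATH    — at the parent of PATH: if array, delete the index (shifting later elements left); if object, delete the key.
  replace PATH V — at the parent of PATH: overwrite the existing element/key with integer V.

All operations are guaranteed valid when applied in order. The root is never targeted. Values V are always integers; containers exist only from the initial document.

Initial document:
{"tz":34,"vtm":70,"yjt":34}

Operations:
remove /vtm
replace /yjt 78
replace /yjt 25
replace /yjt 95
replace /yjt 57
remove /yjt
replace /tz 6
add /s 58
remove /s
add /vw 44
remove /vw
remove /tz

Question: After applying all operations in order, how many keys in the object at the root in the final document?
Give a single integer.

After op 1 (remove /vtm): {"tz":34,"yjt":34}
After op 2 (replace /yjt 78): {"tz":34,"yjt":78}
After op 3 (replace /yjt 25): {"tz":34,"yjt":25}
After op 4 (replace /yjt 95): {"tz":34,"yjt":95}
After op 5 (replace /yjt 57): {"tz":34,"yjt":57}
After op 6 (remove /yjt): {"tz":34}
After op 7 (replace /tz 6): {"tz":6}
After op 8 (add /s 58): {"s":58,"tz":6}
After op 9 (remove /s): {"tz":6}
After op 10 (add /vw 44): {"tz":6,"vw":44}
After op 11 (remove /vw): {"tz":6}
After op 12 (remove /tz): {}
Size at the root: 0

Answer: 0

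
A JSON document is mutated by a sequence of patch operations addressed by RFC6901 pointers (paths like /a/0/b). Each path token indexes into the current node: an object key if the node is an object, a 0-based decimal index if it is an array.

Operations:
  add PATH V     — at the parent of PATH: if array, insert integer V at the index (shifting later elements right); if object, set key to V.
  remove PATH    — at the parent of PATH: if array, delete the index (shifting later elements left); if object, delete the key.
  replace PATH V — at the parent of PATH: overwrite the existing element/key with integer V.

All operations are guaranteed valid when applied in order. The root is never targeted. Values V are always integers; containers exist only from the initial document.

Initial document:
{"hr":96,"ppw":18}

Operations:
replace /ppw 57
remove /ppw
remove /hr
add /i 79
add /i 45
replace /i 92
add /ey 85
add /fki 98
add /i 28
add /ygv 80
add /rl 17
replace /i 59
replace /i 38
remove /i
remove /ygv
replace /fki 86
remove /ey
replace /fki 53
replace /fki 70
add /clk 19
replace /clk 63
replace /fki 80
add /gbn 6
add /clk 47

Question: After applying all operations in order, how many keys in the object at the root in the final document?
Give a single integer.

Answer: 4

Derivation:
After op 1 (replace /ppw 57): {"hr":96,"ppw":57}
After op 2 (remove /ppw): {"hr":96}
After op 3 (remove /hr): {}
After op 4 (add /i 79): {"i":79}
After op 5 (add /i 45): {"i":45}
After op 6 (replace /i 92): {"i":92}
After op 7 (add /ey 85): {"ey":85,"i":92}
After op 8 (add /fki 98): {"ey":85,"fki":98,"i":92}
After op 9 (add /i 28): {"ey":85,"fki":98,"i":28}
After op 10 (add /ygv 80): {"ey":85,"fki":98,"i":28,"ygv":80}
After op 11 (add /rl 17): {"ey":85,"fki":98,"i":28,"rl":17,"ygv":80}
After op 12 (replace /i 59): {"ey":85,"fki":98,"i":59,"rl":17,"ygv":80}
After op 13 (replace /i 38): {"ey":85,"fki":98,"i":38,"rl":17,"ygv":80}
After op 14 (remove /i): {"ey":85,"fki":98,"rl":17,"ygv":80}
After op 15 (remove /ygv): {"ey":85,"fki":98,"rl":17}
After op 16 (replace /fki 86): {"ey":85,"fki":86,"rl":17}
After op 17 (remove /ey): {"fki":86,"rl":17}
After op 18 (replace /fki 53): {"fki":53,"rl":17}
After op 19 (replace /fki 70): {"fki":70,"rl":17}
After op 20 (add /clk 19): {"clk":19,"fki":70,"rl":17}
After op 21 (replace /clk 63): {"clk":63,"fki":70,"rl":17}
After op 22 (replace /fki 80): {"clk":63,"fki":80,"rl":17}
After op 23 (add /gbn 6): {"clk":63,"fki":80,"gbn":6,"rl":17}
After op 24 (add /clk 47): {"clk":47,"fki":80,"gbn":6,"rl":17}
Size at the root: 4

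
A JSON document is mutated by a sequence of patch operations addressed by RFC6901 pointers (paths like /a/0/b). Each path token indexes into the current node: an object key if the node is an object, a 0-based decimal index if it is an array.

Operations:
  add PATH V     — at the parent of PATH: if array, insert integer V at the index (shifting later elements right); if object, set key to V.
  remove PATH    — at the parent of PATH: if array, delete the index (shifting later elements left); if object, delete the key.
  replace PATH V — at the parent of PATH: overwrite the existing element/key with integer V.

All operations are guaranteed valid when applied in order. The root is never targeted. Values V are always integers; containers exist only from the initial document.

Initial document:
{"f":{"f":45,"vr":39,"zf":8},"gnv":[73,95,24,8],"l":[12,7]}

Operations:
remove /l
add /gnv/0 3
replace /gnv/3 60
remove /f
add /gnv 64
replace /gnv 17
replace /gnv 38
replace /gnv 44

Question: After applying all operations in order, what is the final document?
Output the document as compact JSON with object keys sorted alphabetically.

After op 1 (remove /l): {"f":{"f":45,"vr":39,"zf":8},"gnv":[73,95,24,8]}
After op 2 (add /gnv/0 3): {"f":{"f":45,"vr":39,"zf":8},"gnv":[3,73,95,24,8]}
After op 3 (replace /gnv/3 60): {"f":{"f":45,"vr":39,"zf":8},"gnv":[3,73,95,60,8]}
After op 4 (remove /f): {"gnv":[3,73,95,60,8]}
After op 5 (add /gnv 64): {"gnv":64}
After op 6 (replace /gnv 17): {"gnv":17}
After op 7 (replace /gnv 38): {"gnv":38}
After op 8 (replace /gnv 44): {"gnv":44}

Answer: {"gnv":44}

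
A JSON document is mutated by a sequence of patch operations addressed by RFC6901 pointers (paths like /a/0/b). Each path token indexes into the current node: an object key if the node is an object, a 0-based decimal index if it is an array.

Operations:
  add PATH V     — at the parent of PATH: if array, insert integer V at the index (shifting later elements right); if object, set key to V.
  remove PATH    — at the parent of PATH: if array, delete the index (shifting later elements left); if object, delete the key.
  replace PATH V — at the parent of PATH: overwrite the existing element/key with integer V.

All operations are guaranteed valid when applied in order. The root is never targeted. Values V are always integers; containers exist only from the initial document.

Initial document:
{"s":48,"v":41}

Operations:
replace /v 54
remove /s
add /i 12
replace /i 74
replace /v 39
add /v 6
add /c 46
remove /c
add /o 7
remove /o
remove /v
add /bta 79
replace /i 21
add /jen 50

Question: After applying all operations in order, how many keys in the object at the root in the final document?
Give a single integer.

Answer: 3

Derivation:
After op 1 (replace /v 54): {"s":48,"v":54}
After op 2 (remove /s): {"v":54}
After op 3 (add /i 12): {"i":12,"v":54}
After op 4 (replace /i 74): {"i":74,"v":54}
After op 5 (replace /v 39): {"i":74,"v":39}
After op 6 (add /v 6): {"i":74,"v":6}
After op 7 (add /c 46): {"c":46,"i":74,"v":6}
After op 8 (remove /c): {"i":74,"v":6}
After op 9 (add /o 7): {"i":74,"o":7,"v":6}
After op 10 (remove /o): {"i":74,"v":6}
After op 11 (remove /v): {"i":74}
After op 12 (add /bta 79): {"bta":79,"i":74}
After op 13 (replace /i 21): {"bta":79,"i":21}
After op 14 (add /jen 50): {"bta":79,"i":21,"jen":50}
Size at the root: 3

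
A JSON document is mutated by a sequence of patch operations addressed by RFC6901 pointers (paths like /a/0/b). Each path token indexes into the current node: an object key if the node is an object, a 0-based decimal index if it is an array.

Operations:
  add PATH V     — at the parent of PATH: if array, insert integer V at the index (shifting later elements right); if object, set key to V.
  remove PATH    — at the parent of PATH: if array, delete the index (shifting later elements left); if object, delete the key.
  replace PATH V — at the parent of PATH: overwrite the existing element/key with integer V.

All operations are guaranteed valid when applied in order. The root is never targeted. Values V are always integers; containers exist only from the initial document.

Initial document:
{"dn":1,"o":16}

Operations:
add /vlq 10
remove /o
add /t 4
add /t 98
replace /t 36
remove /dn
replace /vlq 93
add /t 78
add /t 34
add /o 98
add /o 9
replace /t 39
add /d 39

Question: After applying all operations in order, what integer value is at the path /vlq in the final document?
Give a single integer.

Answer: 93

Derivation:
After op 1 (add /vlq 10): {"dn":1,"o":16,"vlq":10}
After op 2 (remove /o): {"dn":1,"vlq":10}
After op 3 (add /t 4): {"dn":1,"t":4,"vlq":10}
After op 4 (add /t 98): {"dn":1,"t":98,"vlq":10}
After op 5 (replace /t 36): {"dn":1,"t":36,"vlq":10}
After op 6 (remove /dn): {"t":36,"vlq":10}
After op 7 (replace /vlq 93): {"t":36,"vlq":93}
After op 8 (add /t 78): {"t":78,"vlq":93}
After op 9 (add /t 34): {"t":34,"vlq":93}
After op 10 (add /o 98): {"o":98,"t":34,"vlq":93}
After op 11 (add /o 9): {"o":9,"t":34,"vlq":93}
After op 12 (replace /t 39): {"o":9,"t":39,"vlq":93}
After op 13 (add /d 39): {"d":39,"o":9,"t":39,"vlq":93}
Value at /vlq: 93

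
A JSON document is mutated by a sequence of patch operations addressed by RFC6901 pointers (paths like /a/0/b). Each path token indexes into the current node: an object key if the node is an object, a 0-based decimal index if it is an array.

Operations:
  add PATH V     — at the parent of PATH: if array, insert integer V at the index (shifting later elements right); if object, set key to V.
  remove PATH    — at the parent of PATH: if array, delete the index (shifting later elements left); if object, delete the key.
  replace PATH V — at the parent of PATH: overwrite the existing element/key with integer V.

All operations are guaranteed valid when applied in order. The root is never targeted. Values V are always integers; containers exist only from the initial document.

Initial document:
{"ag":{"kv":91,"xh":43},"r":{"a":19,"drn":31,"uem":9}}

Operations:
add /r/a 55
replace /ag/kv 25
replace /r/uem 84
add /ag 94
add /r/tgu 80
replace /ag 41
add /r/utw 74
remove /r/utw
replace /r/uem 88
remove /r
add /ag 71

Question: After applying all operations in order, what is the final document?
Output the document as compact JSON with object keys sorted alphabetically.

After op 1 (add /r/a 55): {"ag":{"kv":91,"xh":43},"r":{"a":55,"drn":31,"uem":9}}
After op 2 (replace /ag/kv 25): {"ag":{"kv":25,"xh":43},"r":{"a":55,"drn":31,"uem":9}}
After op 3 (replace /r/uem 84): {"ag":{"kv":25,"xh":43},"r":{"a":55,"drn":31,"uem":84}}
After op 4 (add /ag 94): {"ag":94,"r":{"a":55,"drn":31,"uem":84}}
After op 5 (add /r/tgu 80): {"ag":94,"r":{"a":55,"drn":31,"tgu":80,"uem":84}}
After op 6 (replace /ag 41): {"ag":41,"r":{"a":55,"drn":31,"tgu":80,"uem":84}}
After op 7 (add /r/utw 74): {"ag":41,"r":{"a":55,"drn":31,"tgu":80,"uem":84,"utw":74}}
After op 8 (remove /r/utw): {"ag":41,"r":{"a":55,"drn":31,"tgu":80,"uem":84}}
After op 9 (replace /r/uem 88): {"ag":41,"r":{"a":55,"drn":31,"tgu":80,"uem":88}}
After op 10 (remove /r): {"ag":41}
After op 11 (add /ag 71): {"ag":71}

Answer: {"ag":71}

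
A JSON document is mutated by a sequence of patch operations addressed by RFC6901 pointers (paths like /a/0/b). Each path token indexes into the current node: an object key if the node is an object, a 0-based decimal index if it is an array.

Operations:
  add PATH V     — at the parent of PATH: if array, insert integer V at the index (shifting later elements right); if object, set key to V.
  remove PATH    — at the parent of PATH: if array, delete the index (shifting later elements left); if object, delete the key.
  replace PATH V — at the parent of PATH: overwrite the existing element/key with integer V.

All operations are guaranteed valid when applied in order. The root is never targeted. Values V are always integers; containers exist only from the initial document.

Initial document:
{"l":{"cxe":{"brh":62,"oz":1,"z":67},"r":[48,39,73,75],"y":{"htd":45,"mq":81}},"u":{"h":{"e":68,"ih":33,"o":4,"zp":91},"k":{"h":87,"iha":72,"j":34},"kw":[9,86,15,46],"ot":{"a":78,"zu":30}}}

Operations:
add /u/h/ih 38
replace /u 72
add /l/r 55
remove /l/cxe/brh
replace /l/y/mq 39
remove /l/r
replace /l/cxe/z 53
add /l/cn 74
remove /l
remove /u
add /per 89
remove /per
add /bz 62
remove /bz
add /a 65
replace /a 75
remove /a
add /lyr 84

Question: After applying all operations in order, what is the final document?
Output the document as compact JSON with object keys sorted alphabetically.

Answer: {"lyr":84}

Derivation:
After op 1 (add /u/h/ih 38): {"l":{"cxe":{"brh":62,"oz":1,"z":67},"r":[48,39,73,75],"y":{"htd":45,"mq":81}},"u":{"h":{"e":68,"ih":38,"o":4,"zp":91},"k":{"h":87,"iha":72,"j":34},"kw":[9,86,15,46],"ot":{"a":78,"zu":30}}}
After op 2 (replace /u 72): {"l":{"cxe":{"brh":62,"oz":1,"z":67},"r":[48,39,73,75],"y":{"htd":45,"mq":81}},"u":72}
After op 3 (add /l/r 55): {"l":{"cxe":{"brh":62,"oz":1,"z":67},"r":55,"y":{"htd":45,"mq":81}},"u":72}
After op 4 (remove /l/cxe/brh): {"l":{"cxe":{"oz":1,"z":67},"r":55,"y":{"htd":45,"mq":81}},"u":72}
After op 5 (replace /l/y/mq 39): {"l":{"cxe":{"oz":1,"z":67},"r":55,"y":{"htd":45,"mq":39}},"u":72}
After op 6 (remove /l/r): {"l":{"cxe":{"oz":1,"z":67},"y":{"htd":45,"mq":39}},"u":72}
After op 7 (replace /l/cxe/z 53): {"l":{"cxe":{"oz":1,"z":53},"y":{"htd":45,"mq":39}},"u":72}
After op 8 (add /l/cn 74): {"l":{"cn":74,"cxe":{"oz":1,"z":53},"y":{"htd":45,"mq":39}},"u":72}
After op 9 (remove /l): {"u":72}
After op 10 (remove /u): {}
After op 11 (add /per 89): {"per":89}
After op 12 (remove /per): {}
After op 13 (add /bz 62): {"bz":62}
After op 14 (remove /bz): {}
After op 15 (add /a 65): {"a":65}
After op 16 (replace /a 75): {"a":75}
After op 17 (remove /a): {}
After op 18 (add /lyr 84): {"lyr":84}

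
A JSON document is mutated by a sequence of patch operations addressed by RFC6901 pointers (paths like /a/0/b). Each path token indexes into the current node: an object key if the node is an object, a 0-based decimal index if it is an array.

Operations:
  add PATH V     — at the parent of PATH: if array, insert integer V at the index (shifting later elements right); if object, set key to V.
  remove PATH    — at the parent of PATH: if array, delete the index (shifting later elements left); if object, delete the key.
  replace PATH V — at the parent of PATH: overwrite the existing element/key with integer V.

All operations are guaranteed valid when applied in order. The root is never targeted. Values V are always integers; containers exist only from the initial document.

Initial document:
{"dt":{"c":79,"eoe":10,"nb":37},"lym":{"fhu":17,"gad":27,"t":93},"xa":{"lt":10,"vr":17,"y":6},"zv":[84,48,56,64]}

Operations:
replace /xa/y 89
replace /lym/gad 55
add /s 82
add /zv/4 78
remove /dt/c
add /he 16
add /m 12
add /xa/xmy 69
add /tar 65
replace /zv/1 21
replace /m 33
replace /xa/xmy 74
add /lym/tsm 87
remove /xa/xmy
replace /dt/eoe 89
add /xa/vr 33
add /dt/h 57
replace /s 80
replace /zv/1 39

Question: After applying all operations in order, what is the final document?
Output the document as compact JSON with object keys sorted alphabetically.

After op 1 (replace /xa/y 89): {"dt":{"c":79,"eoe":10,"nb":37},"lym":{"fhu":17,"gad":27,"t":93},"xa":{"lt":10,"vr":17,"y":89},"zv":[84,48,56,64]}
After op 2 (replace /lym/gad 55): {"dt":{"c":79,"eoe":10,"nb":37},"lym":{"fhu":17,"gad":55,"t":93},"xa":{"lt":10,"vr":17,"y":89},"zv":[84,48,56,64]}
After op 3 (add /s 82): {"dt":{"c":79,"eoe":10,"nb":37},"lym":{"fhu":17,"gad":55,"t":93},"s":82,"xa":{"lt":10,"vr":17,"y":89},"zv":[84,48,56,64]}
After op 4 (add /zv/4 78): {"dt":{"c":79,"eoe":10,"nb":37},"lym":{"fhu":17,"gad":55,"t":93},"s":82,"xa":{"lt":10,"vr":17,"y":89},"zv":[84,48,56,64,78]}
After op 5 (remove /dt/c): {"dt":{"eoe":10,"nb":37},"lym":{"fhu":17,"gad":55,"t":93},"s":82,"xa":{"lt":10,"vr":17,"y":89},"zv":[84,48,56,64,78]}
After op 6 (add /he 16): {"dt":{"eoe":10,"nb":37},"he":16,"lym":{"fhu":17,"gad":55,"t":93},"s":82,"xa":{"lt":10,"vr":17,"y":89},"zv":[84,48,56,64,78]}
After op 7 (add /m 12): {"dt":{"eoe":10,"nb":37},"he":16,"lym":{"fhu":17,"gad":55,"t":93},"m":12,"s":82,"xa":{"lt":10,"vr":17,"y":89},"zv":[84,48,56,64,78]}
After op 8 (add /xa/xmy 69): {"dt":{"eoe":10,"nb":37},"he":16,"lym":{"fhu":17,"gad":55,"t":93},"m":12,"s":82,"xa":{"lt":10,"vr":17,"xmy":69,"y":89},"zv":[84,48,56,64,78]}
After op 9 (add /tar 65): {"dt":{"eoe":10,"nb":37},"he":16,"lym":{"fhu":17,"gad":55,"t":93},"m":12,"s":82,"tar":65,"xa":{"lt":10,"vr":17,"xmy":69,"y":89},"zv":[84,48,56,64,78]}
After op 10 (replace /zv/1 21): {"dt":{"eoe":10,"nb":37},"he":16,"lym":{"fhu":17,"gad":55,"t":93},"m":12,"s":82,"tar":65,"xa":{"lt":10,"vr":17,"xmy":69,"y":89},"zv":[84,21,56,64,78]}
After op 11 (replace /m 33): {"dt":{"eoe":10,"nb":37},"he":16,"lym":{"fhu":17,"gad":55,"t":93},"m":33,"s":82,"tar":65,"xa":{"lt":10,"vr":17,"xmy":69,"y":89},"zv":[84,21,56,64,78]}
After op 12 (replace /xa/xmy 74): {"dt":{"eoe":10,"nb":37},"he":16,"lym":{"fhu":17,"gad":55,"t":93},"m":33,"s":82,"tar":65,"xa":{"lt":10,"vr":17,"xmy":74,"y":89},"zv":[84,21,56,64,78]}
After op 13 (add /lym/tsm 87): {"dt":{"eoe":10,"nb":37},"he":16,"lym":{"fhu":17,"gad":55,"t":93,"tsm":87},"m":33,"s":82,"tar":65,"xa":{"lt":10,"vr":17,"xmy":74,"y":89},"zv":[84,21,56,64,78]}
After op 14 (remove /xa/xmy): {"dt":{"eoe":10,"nb":37},"he":16,"lym":{"fhu":17,"gad":55,"t":93,"tsm":87},"m":33,"s":82,"tar":65,"xa":{"lt":10,"vr":17,"y":89},"zv":[84,21,56,64,78]}
After op 15 (replace /dt/eoe 89): {"dt":{"eoe":89,"nb":37},"he":16,"lym":{"fhu":17,"gad":55,"t":93,"tsm":87},"m":33,"s":82,"tar":65,"xa":{"lt":10,"vr":17,"y":89},"zv":[84,21,56,64,78]}
After op 16 (add /xa/vr 33): {"dt":{"eoe":89,"nb":37},"he":16,"lym":{"fhu":17,"gad":55,"t":93,"tsm":87},"m":33,"s":82,"tar":65,"xa":{"lt":10,"vr":33,"y":89},"zv":[84,21,56,64,78]}
After op 17 (add /dt/h 57): {"dt":{"eoe":89,"h":57,"nb":37},"he":16,"lym":{"fhu":17,"gad":55,"t":93,"tsm":87},"m":33,"s":82,"tar":65,"xa":{"lt":10,"vr":33,"y":89},"zv":[84,21,56,64,78]}
After op 18 (replace /s 80): {"dt":{"eoe":89,"h":57,"nb":37},"he":16,"lym":{"fhu":17,"gad":55,"t":93,"tsm":87},"m":33,"s":80,"tar":65,"xa":{"lt":10,"vr":33,"y":89},"zv":[84,21,56,64,78]}
After op 19 (replace /zv/1 39): {"dt":{"eoe":89,"h":57,"nb":37},"he":16,"lym":{"fhu":17,"gad":55,"t":93,"tsm":87},"m":33,"s":80,"tar":65,"xa":{"lt":10,"vr":33,"y":89},"zv":[84,39,56,64,78]}

Answer: {"dt":{"eoe":89,"h":57,"nb":37},"he":16,"lym":{"fhu":17,"gad":55,"t":93,"tsm":87},"m":33,"s":80,"tar":65,"xa":{"lt":10,"vr":33,"y":89},"zv":[84,39,56,64,78]}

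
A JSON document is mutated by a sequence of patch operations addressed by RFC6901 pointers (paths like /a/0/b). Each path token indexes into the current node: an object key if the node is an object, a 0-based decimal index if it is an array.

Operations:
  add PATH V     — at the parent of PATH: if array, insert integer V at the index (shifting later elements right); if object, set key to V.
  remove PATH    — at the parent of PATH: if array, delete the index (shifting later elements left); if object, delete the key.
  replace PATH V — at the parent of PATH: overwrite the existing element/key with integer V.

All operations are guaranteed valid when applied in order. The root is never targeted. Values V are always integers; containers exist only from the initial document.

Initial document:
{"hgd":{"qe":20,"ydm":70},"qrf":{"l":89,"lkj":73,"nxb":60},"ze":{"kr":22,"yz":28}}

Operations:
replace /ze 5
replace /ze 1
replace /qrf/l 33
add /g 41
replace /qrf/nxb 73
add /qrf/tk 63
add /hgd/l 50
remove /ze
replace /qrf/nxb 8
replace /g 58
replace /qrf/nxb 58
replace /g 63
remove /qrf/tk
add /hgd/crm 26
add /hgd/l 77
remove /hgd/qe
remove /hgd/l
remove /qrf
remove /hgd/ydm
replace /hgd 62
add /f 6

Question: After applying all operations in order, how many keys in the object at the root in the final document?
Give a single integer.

After op 1 (replace /ze 5): {"hgd":{"qe":20,"ydm":70},"qrf":{"l":89,"lkj":73,"nxb":60},"ze":5}
After op 2 (replace /ze 1): {"hgd":{"qe":20,"ydm":70},"qrf":{"l":89,"lkj":73,"nxb":60},"ze":1}
After op 3 (replace /qrf/l 33): {"hgd":{"qe":20,"ydm":70},"qrf":{"l":33,"lkj":73,"nxb":60},"ze":1}
After op 4 (add /g 41): {"g":41,"hgd":{"qe":20,"ydm":70},"qrf":{"l":33,"lkj":73,"nxb":60},"ze":1}
After op 5 (replace /qrf/nxb 73): {"g":41,"hgd":{"qe":20,"ydm":70},"qrf":{"l":33,"lkj":73,"nxb":73},"ze":1}
After op 6 (add /qrf/tk 63): {"g":41,"hgd":{"qe":20,"ydm":70},"qrf":{"l":33,"lkj":73,"nxb":73,"tk":63},"ze":1}
After op 7 (add /hgd/l 50): {"g":41,"hgd":{"l":50,"qe":20,"ydm":70},"qrf":{"l":33,"lkj":73,"nxb":73,"tk":63},"ze":1}
After op 8 (remove /ze): {"g":41,"hgd":{"l":50,"qe":20,"ydm":70},"qrf":{"l":33,"lkj":73,"nxb":73,"tk":63}}
After op 9 (replace /qrf/nxb 8): {"g":41,"hgd":{"l":50,"qe":20,"ydm":70},"qrf":{"l":33,"lkj":73,"nxb":8,"tk":63}}
After op 10 (replace /g 58): {"g":58,"hgd":{"l":50,"qe":20,"ydm":70},"qrf":{"l":33,"lkj":73,"nxb":8,"tk":63}}
After op 11 (replace /qrf/nxb 58): {"g":58,"hgd":{"l":50,"qe":20,"ydm":70},"qrf":{"l":33,"lkj":73,"nxb":58,"tk":63}}
After op 12 (replace /g 63): {"g":63,"hgd":{"l":50,"qe":20,"ydm":70},"qrf":{"l":33,"lkj":73,"nxb":58,"tk":63}}
After op 13 (remove /qrf/tk): {"g":63,"hgd":{"l":50,"qe":20,"ydm":70},"qrf":{"l":33,"lkj":73,"nxb":58}}
After op 14 (add /hgd/crm 26): {"g":63,"hgd":{"crm":26,"l":50,"qe":20,"ydm":70},"qrf":{"l":33,"lkj":73,"nxb":58}}
After op 15 (add /hgd/l 77): {"g":63,"hgd":{"crm":26,"l":77,"qe":20,"ydm":70},"qrf":{"l":33,"lkj":73,"nxb":58}}
After op 16 (remove /hgd/qe): {"g":63,"hgd":{"crm":26,"l":77,"ydm":70},"qrf":{"l":33,"lkj":73,"nxb":58}}
After op 17 (remove /hgd/l): {"g":63,"hgd":{"crm":26,"ydm":70},"qrf":{"l":33,"lkj":73,"nxb":58}}
After op 18 (remove /qrf): {"g":63,"hgd":{"crm":26,"ydm":70}}
After op 19 (remove /hgd/ydm): {"g":63,"hgd":{"crm":26}}
After op 20 (replace /hgd 62): {"g":63,"hgd":62}
After op 21 (add /f 6): {"f":6,"g":63,"hgd":62}
Size at the root: 3

Answer: 3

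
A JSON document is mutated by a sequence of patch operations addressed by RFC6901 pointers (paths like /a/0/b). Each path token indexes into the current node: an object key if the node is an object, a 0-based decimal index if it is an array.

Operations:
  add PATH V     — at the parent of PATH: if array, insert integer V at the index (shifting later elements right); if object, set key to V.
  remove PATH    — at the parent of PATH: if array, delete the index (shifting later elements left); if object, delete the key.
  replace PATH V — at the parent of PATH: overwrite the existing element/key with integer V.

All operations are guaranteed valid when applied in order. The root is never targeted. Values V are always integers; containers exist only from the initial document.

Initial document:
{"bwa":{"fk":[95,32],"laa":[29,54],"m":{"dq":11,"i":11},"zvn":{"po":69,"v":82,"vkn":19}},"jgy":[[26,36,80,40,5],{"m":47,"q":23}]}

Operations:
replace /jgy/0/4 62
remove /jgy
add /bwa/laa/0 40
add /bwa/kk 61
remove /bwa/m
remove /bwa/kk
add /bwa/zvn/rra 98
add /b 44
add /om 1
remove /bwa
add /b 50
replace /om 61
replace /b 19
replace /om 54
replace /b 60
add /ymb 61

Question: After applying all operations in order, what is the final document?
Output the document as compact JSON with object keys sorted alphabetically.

Answer: {"b":60,"om":54,"ymb":61}

Derivation:
After op 1 (replace /jgy/0/4 62): {"bwa":{"fk":[95,32],"laa":[29,54],"m":{"dq":11,"i":11},"zvn":{"po":69,"v":82,"vkn":19}},"jgy":[[26,36,80,40,62],{"m":47,"q":23}]}
After op 2 (remove /jgy): {"bwa":{"fk":[95,32],"laa":[29,54],"m":{"dq":11,"i":11},"zvn":{"po":69,"v":82,"vkn":19}}}
After op 3 (add /bwa/laa/0 40): {"bwa":{"fk":[95,32],"laa":[40,29,54],"m":{"dq":11,"i":11},"zvn":{"po":69,"v":82,"vkn":19}}}
After op 4 (add /bwa/kk 61): {"bwa":{"fk":[95,32],"kk":61,"laa":[40,29,54],"m":{"dq":11,"i":11},"zvn":{"po":69,"v":82,"vkn":19}}}
After op 5 (remove /bwa/m): {"bwa":{"fk":[95,32],"kk":61,"laa":[40,29,54],"zvn":{"po":69,"v":82,"vkn":19}}}
After op 6 (remove /bwa/kk): {"bwa":{"fk":[95,32],"laa":[40,29,54],"zvn":{"po":69,"v":82,"vkn":19}}}
After op 7 (add /bwa/zvn/rra 98): {"bwa":{"fk":[95,32],"laa":[40,29,54],"zvn":{"po":69,"rra":98,"v":82,"vkn":19}}}
After op 8 (add /b 44): {"b":44,"bwa":{"fk":[95,32],"laa":[40,29,54],"zvn":{"po":69,"rra":98,"v":82,"vkn":19}}}
After op 9 (add /om 1): {"b":44,"bwa":{"fk":[95,32],"laa":[40,29,54],"zvn":{"po":69,"rra":98,"v":82,"vkn":19}},"om":1}
After op 10 (remove /bwa): {"b":44,"om":1}
After op 11 (add /b 50): {"b":50,"om":1}
After op 12 (replace /om 61): {"b":50,"om":61}
After op 13 (replace /b 19): {"b":19,"om":61}
After op 14 (replace /om 54): {"b":19,"om":54}
After op 15 (replace /b 60): {"b":60,"om":54}
After op 16 (add /ymb 61): {"b":60,"om":54,"ymb":61}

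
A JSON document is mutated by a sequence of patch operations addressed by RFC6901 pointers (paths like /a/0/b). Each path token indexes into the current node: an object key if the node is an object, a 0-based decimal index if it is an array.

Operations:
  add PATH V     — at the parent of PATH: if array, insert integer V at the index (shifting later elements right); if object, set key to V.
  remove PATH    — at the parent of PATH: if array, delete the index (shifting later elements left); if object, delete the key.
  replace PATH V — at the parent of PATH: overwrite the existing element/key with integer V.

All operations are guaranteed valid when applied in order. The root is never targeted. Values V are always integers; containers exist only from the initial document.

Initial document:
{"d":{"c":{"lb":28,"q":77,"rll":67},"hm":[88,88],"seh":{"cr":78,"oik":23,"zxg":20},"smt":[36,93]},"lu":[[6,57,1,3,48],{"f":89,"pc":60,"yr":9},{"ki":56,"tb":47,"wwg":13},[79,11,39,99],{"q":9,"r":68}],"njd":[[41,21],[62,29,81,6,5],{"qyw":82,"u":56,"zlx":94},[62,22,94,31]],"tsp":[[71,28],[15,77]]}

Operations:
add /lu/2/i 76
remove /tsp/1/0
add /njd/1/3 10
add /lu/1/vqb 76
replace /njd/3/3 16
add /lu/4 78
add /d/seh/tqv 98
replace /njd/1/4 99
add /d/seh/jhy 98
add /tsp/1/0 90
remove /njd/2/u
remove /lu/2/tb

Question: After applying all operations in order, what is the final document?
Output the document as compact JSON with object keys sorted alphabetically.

Answer: {"d":{"c":{"lb":28,"q":77,"rll":67},"hm":[88,88],"seh":{"cr":78,"jhy":98,"oik":23,"tqv":98,"zxg":20},"smt":[36,93]},"lu":[[6,57,1,3,48],{"f":89,"pc":60,"vqb":76,"yr":9},{"i":76,"ki":56,"wwg":13},[79,11,39,99],78,{"q":9,"r":68}],"njd":[[41,21],[62,29,81,10,99,5],{"qyw":82,"zlx":94},[62,22,94,16]],"tsp":[[71,28],[90,77]]}

Derivation:
After op 1 (add /lu/2/i 76): {"d":{"c":{"lb":28,"q":77,"rll":67},"hm":[88,88],"seh":{"cr":78,"oik":23,"zxg":20},"smt":[36,93]},"lu":[[6,57,1,3,48],{"f":89,"pc":60,"yr":9},{"i":76,"ki":56,"tb":47,"wwg":13},[79,11,39,99],{"q":9,"r":68}],"njd":[[41,21],[62,29,81,6,5],{"qyw":82,"u":56,"zlx":94},[62,22,94,31]],"tsp":[[71,28],[15,77]]}
After op 2 (remove /tsp/1/0): {"d":{"c":{"lb":28,"q":77,"rll":67},"hm":[88,88],"seh":{"cr":78,"oik":23,"zxg":20},"smt":[36,93]},"lu":[[6,57,1,3,48],{"f":89,"pc":60,"yr":9},{"i":76,"ki":56,"tb":47,"wwg":13},[79,11,39,99],{"q":9,"r":68}],"njd":[[41,21],[62,29,81,6,5],{"qyw":82,"u":56,"zlx":94},[62,22,94,31]],"tsp":[[71,28],[77]]}
After op 3 (add /njd/1/3 10): {"d":{"c":{"lb":28,"q":77,"rll":67},"hm":[88,88],"seh":{"cr":78,"oik":23,"zxg":20},"smt":[36,93]},"lu":[[6,57,1,3,48],{"f":89,"pc":60,"yr":9},{"i":76,"ki":56,"tb":47,"wwg":13},[79,11,39,99],{"q":9,"r":68}],"njd":[[41,21],[62,29,81,10,6,5],{"qyw":82,"u":56,"zlx":94},[62,22,94,31]],"tsp":[[71,28],[77]]}
After op 4 (add /lu/1/vqb 76): {"d":{"c":{"lb":28,"q":77,"rll":67},"hm":[88,88],"seh":{"cr":78,"oik":23,"zxg":20},"smt":[36,93]},"lu":[[6,57,1,3,48],{"f":89,"pc":60,"vqb":76,"yr":9},{"i":76,"ki":56,"tb":47,"wwg":13},[79,11,39,99],{"q":9,"r":68}],"njd":[[41,21],[62,29,81,10,6,5],{"qyw":82,"u":56,"zlx":94},[62,22,94,31]],"tsp":[[71,28],[77]]}
After op 5 (replace /njd/3/3 16): {"d":{"c":{"lb":28,"q":77,"rll":67},"hm":[88,88],"seh":{"cr":78,"oik":23,"zxg":20},"smt":[36,93]},"lu":[[6,57,1,3,48],{"f":89,"pc":60,"vqb":76,"yr":9},{"i":76,"ki":56,"tb":47,"wwg":13},[79,11,39,99],{"q":9,"r":68}],"njd":[[41,21],[62,29,81,10,6,5],{"qyw":82,"u":56,"zlx":94},[62,22,94,16]],"tsp":[[71,28],[77]]}
After op 6 (add /lu/4 78): {"d":{"c":{"lb":28,"q":77,"rll":67},"hm":[88,88],"seh":{"cr":78,"oik":23,"zxg":20},"smt":[36,93]},"lu":[[6,57,1,3,48],{"f":89,"pc":60,"vqb":76,"yr":9},{"i":76,"ki":56,"tb":47,"wwg":13},[79,11,39,99],78,{"q":9,"r":68}],"njd":[[41,21],[62,29,81,10,6,5],{"qyw":82,"u":56,"zlx":94},[62,22,94,16]],"tsp":[[71,28],[77]]}
After op 7 (add /d/seh/tqv 98): {"d":{"c":{"lb":28,"q":77,"rll":67},"hm":[88,88],"seh":{"cr":78,"oik":23,"tqv":98,"zxg":20},"smt":[36,93]},"lu":[[6,57,1,3,48],{"f":89,"pc":60,"vqb":76,"yr":9},{"i":76,"ki":56,"tb":47,"wwg":13},[79,11,39,99],78,{"q":9,"r":68}],"njd":[[41,21],[62,29,81,10,6,5],{"qyw":82,"u":56,"zlx":94},[62,22,94,16]],"tsp":[[71,28],[77]]}
After op 8 (replace /njd/1/4 99): {"d":{"c":{"lb":28,"q":77,"rll":67},"hm":[88,88],"seh":{"cr":78,"oik":23,"tqv":98,"zxg":20},"smt":[36,93]},"lu":[[6,57,1,3,48],{"f":89,"pc":60,"vqb":76,"yr":9},{"i":76,"ki":56,"tb":47,"wwg":13},[79,11,39,99],78,{"q":9,"r":68}],"njd":[[41,21],[62,29,81,10,99,5],{"qyw":82,"u":56,"zlx":94},[62,22,94,16]],"tsp":[[71,28],[77]]}
After op 9 (add /d/seh/jhy 98): {"d":{"c":{"lb":28,"q":77,"rll":67},"hm":[88,88],"seh":{"cr":78,"jhy":98,"oik":23,"tqv":98,"zxg":20},"smt":[36,93]},"lu":[[6,57,1,3,48],{"f":89,"pc":60,"vqb":76,"yr":9},{"i":76,"ki":56,"tb":47,"wwg":13},[79,11,39,99],78,{"q":9,"r":68}],"njd":[[41,21],[62,29,81,10,99,5],{"qyw":82,"u":56,"zlx":94},[62,22,94,16]],"tsp":[[71,28],[77]]}
After op 10 (add /tsp/1/0 90): {"d":{"c":{"lb":28,"q":77,"rll":67},"hm":[88,88],"seh":{"cr":78,"jhy":98,"oik":23,"tqv":98,"zxg":20},"smt":[36,93]},"lu":[[6,57,1,3,48],{"f":89,"pc":60,"vqb":76,"yr":9},{"i":76,"ki":56,"tb":47,"wwg":13},[79,11,39,99],78,{"q":9,"r":68}],"njd":[[41,21],[62,29,81,10,99,5],{"qyw":82,"u":56,"zlx":94},[62,22,94,16]],"tsp":[[71,28],[90,77]]}
After op 11 (remove /njd/2/u): {"d":{"c":{"lb":28,"q":77,"rll":67},"hm":[88,88],"seh":{"cr":78,"jhy":98,"oik":23,"tqv":98,"zxg":20},"smt":[36,93]},"lu":[[6,57,1,3,48],{"f":89,"pc":60,"vqb":76,"yr":9},{"i":76,"ki":56,"tb":47,"wwg":13},[79,11,39,99],78,{"q":9,"r":68}],"njd":[[41,21],[62,29,81,10,99,5],{"qyw":82,"zlx":94},[62,22,94,16]],"tsp":[[71,28],[90,77]]}
After op 12 (remove /lu/2/tb): {"d":{"c":{"lb":28,"q":77,"rll":67},"hm":[88,88],"seh":{"cr":78,"jhy":98,"oik":23,"tqv":98,"zxg":20},"smt":[36,93]},"lu":[[6,57,1,3,48],{"f":89,"pc":60,"vqb":76,"yr":9},{"i":76,"ki":56,"wwg":13},[79,11,39,99],78,{"q":9,"r":68}],"njd":[[41,21],[62,29,81,10,99,5],{"qyw":82,"zlx":94},[62,22,94,16]],"tsp":[[71,28],[90,77]]}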